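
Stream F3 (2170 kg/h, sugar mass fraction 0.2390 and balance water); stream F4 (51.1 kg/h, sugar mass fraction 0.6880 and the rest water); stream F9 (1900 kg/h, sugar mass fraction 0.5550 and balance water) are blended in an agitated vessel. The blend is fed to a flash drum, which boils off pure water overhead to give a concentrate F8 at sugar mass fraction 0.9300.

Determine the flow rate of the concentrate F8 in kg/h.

1729 kg/h

sugar entering = 2170×0.239 + 51.1×0.688 + 1900×0.555 = 1608.3 kg/h.
All sugar reports to F8, so F8 = 1608.3/0.930 = 1729.3 kg/h.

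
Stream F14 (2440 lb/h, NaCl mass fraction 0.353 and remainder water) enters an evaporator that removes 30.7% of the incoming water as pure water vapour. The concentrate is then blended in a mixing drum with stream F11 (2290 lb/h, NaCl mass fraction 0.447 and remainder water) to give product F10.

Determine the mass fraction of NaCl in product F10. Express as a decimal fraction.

0.444

Vapour removed = 0.307×0.647×2440 = 484.65 lb/h; concentrate = 1955.3 lb/h.
NaCl reaching the mixer = 861.32 (from concentrate) + 2290×0.447 = 1884.9 lb/h.
Product flow = 1955.3 + 2290 = 4245.3 lb/h; NaCl fraction = 0.444.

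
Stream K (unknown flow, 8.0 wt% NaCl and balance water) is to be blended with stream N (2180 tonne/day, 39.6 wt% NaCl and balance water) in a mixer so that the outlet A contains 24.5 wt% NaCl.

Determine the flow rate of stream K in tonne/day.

Let K be the unknown flow. Total out = 2180 + K.
NaCl balance: 863.28 + 0.080·K = 0.245·(2180 + K)
(0.080 − 0.245)·K = 0.245×2180 − 863.28 = -329.18
K = -329.18 / -0.165 = 1995 tonne/day

1995 tonne/day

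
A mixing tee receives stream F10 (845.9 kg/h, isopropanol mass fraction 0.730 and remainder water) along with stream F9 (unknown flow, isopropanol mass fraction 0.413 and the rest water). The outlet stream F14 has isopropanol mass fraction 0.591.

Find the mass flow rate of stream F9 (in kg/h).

660.6 kg/h

Let F9 be the unknown flow. Total out = 845.9 + F9.
isopropanol balance: 617.51 + 0.413·F9 = 0.591·(845.9 + F9)
(0.413 − 0.591)·F9 = 0.591×845.9 − 617.51 = -117.58
F9 = -117.58 / -0.178 = 660.56 kg/h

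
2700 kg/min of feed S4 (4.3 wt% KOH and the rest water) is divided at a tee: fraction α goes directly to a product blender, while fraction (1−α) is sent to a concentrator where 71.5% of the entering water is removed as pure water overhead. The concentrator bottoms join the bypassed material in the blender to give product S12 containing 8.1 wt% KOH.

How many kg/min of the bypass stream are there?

All 2700×0.043 = 116.1 kg/min of KOH reaches S12, so S12 = 116.1/0.081 = 1433.3 kg/min and vapour = 1266.7 kg/min.
The evaporator receives (1−α)·2700 of feed at 0.957 water and removes 0.715 of that water:
0.715×0.957×(1−α)×2700 = 1266.7
(1−α) = 1266.7/1847.5 = 0.6856;  α = 0.3144.
Bypass flow = 0.3144×2700 = 848.84 kg/min.

848.8 kg/min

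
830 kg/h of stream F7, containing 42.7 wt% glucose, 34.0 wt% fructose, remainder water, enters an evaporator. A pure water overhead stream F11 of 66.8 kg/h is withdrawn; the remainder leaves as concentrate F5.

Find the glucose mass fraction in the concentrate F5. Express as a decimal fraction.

0.4644

glucose is not removed: 830×0.427 = 354.41 kg/h of glucose enters F5.
Concentrate = 830 − 66.8 = 763.2 kg/h.
Mass fraction = 354.41/763.2 = 0.4644.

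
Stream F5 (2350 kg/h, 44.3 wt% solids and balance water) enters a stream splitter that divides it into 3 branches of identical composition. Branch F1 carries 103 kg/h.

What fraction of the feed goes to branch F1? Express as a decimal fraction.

0.044

Fraction to F1 = 103/2350 = 0.0438.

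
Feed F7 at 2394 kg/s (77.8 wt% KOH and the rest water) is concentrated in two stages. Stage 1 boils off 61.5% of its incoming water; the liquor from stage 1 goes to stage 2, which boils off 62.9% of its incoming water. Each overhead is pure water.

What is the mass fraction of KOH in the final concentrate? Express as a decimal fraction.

0.9608

water in feed = 2394×0.222 = 531.47 kg/s.
After stage 1: water left = (1−0.615)×531.47 = 204.62; stream total = 2067.1 kg/s.
After stage 2: water left = (1−0.629)×204.62 = 75.912; final concentrate = 1938.4 kg/s.
KOH fraction = 1862.5/1938.4 = 0.9608.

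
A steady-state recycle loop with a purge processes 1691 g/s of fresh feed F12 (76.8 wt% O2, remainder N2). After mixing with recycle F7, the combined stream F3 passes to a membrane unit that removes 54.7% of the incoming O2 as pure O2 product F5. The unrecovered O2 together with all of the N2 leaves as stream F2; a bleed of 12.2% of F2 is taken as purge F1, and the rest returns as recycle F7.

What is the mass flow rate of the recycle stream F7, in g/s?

N2 enters only via F12 and leaves only via the purge: 1691×0.232 = 0.122×(N2 in F2), and the membrane unit passes all N2, so N2 in F3 = N2 in F2 = 3215.7 g/s.
O2 in F3: m_A = 1691×0.768 + (1−0.122)·(1−0.547)·m_A, so m_A = 1298.7/0.6023 = 2156.3 g/s.
F2 = (1−0.547)×2156.3 + 3215.7 = 4192.5 g/s.
Recycle F7 = (1−0.122)×4192.5 = 3681 g/s.

3681 g/s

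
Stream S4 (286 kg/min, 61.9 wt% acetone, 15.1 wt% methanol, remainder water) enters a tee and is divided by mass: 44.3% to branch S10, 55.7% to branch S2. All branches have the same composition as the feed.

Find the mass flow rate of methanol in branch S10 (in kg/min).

Branch S10 total = 0.443×286 = 126.7 kg/min.
methanol in S10 = 0.151×126.7 = 19.131 kg/min.

19.13 kg/min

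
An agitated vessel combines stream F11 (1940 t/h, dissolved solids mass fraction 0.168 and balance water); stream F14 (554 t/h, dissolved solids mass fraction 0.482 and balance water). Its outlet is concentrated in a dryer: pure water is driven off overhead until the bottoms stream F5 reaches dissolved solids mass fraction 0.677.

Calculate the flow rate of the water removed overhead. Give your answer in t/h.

dissolved solids entering = 1940×0.168 + 554×0.482 = 592.95 t/h.
All dissolved solids reports to F5, so F5 = 592.95/0.677 = 875.85 t/h.
Total feed = 2494 t/h; overhead = 2494 − 875.85 = 1618.2 t/h.

1618 t/h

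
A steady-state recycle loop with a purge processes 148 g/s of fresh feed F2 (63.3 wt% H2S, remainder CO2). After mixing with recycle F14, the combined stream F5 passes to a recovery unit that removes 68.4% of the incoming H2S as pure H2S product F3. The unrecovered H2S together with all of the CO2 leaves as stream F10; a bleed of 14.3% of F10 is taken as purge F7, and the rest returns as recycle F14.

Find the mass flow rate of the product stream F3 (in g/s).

87.88 g/s

H2S in F5: m_A = 148×0.633 + (1−0.143)·(1−0.684)·m_A, so m_A = 93.684/0.7292 = 128.48 g/s.
Product F3 = 0.684×128.48 = 87.878 g/s.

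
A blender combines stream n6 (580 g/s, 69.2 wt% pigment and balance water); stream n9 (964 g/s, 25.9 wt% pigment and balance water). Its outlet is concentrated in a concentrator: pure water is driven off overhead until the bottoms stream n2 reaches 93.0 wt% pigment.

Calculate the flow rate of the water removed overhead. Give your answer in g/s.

844 g/s

pigment entering = 580×0.692 + 964×0.259 = 651.04 g/s.
All pigment reports to n2, so n2 = 651.04/0.930 = 700.04 g/s.
Total feed = 1544 g/s; overhead = 1544 − 700.04 = 843.96 g/s.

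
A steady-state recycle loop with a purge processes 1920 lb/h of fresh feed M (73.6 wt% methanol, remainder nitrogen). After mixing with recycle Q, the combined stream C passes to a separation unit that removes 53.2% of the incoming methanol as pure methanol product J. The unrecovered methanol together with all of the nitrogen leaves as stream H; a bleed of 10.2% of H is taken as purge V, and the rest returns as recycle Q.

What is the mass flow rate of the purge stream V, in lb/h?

623.2 lb/h

nitrogen enters only via M and leaves only via the purge: 1920×0.264 = 0.102×(nitrogen in H), and the separation unit passes all nitrogen, so nitrogen in C = nitrogen in H = 4969.4 lb/h.
methanol in C: m_A = 1920×0.736 + (1−0.102)·(1−0.532)·m_A, so m_A = 1413.1/0.5797 = 2437.5 lb/h.
H = (1−0.532)×2437.5 + 4969.4 = 6110.2 lb/h.
Purge V = 0.102×6110.2 = 623.24 lb/h.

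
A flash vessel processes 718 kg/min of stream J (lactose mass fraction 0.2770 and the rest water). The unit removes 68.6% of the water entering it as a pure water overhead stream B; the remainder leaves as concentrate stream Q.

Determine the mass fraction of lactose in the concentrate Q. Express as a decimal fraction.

0.5496

lactose is not removed: 718×0.277 = 198.89 kg/min of lactose enters Q.
water entering = 718×0.723 = 519.11 kg/min; overhead removed = 0.686×519.11 = 356.11 kg/min.
Concentrate = 718 − 356.11 = 361.89 kg/min.
Mass fraction = 198.89/361.89 = 0.5496.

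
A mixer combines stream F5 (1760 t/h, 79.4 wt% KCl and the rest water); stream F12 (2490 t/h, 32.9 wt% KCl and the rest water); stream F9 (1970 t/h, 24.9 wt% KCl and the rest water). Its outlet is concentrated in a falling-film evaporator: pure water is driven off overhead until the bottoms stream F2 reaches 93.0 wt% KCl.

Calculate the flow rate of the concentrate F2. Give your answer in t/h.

2911 t/h

KCl entering = 1760×0.794 + 2490×0.329 + 1970×0.249 = 2707.2 t/h.
All KCl reports to F2, so F2 = 2707.2/0.930 = 2910.9 t/h.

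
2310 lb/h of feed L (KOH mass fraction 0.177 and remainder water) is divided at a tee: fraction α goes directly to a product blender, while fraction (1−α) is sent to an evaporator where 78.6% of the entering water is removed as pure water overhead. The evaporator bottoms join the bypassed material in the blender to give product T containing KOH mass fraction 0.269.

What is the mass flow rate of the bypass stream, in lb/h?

All 2310×0.177 = 408.87 lb/h of KOH reaches T, so T = 408.87/0.269 = 1520 lb/h and vapour = 790.04 lb/h.
The evaporator receives (1−α)·2310 of feed at 0.823 water and removes 0.786 of that water:
0.786×0.823×(1−α)×2310 = 790.04
(1−α) = 790.04/1494.3 = 0.5287;  α = 0.4713.
Bypass flow = 0.4713×2310 = 1088.7 lb/h.

1089 lb/h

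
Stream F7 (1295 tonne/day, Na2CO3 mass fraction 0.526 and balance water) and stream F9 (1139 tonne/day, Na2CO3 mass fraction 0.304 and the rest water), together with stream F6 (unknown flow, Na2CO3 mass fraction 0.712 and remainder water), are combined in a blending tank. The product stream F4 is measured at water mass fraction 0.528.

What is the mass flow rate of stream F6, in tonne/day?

Let F6 be the unknown flow. Total out = 2434 + F6.
water balance: 1406.6 + 0.288·F6 = 0.528·(2434 + F6)
(0.288 − 0.528)·F6 = 0.528×2434 − 1406.6 = -121.42
F6 = -121.42 / -0.240 = 505.92 tonne/day

505.9 tonne/day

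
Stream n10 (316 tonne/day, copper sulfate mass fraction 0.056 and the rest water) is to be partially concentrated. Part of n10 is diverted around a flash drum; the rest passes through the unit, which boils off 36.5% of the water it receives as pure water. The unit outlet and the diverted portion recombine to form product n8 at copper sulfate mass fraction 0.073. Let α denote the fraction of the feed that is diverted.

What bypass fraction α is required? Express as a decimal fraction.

All 316×0.056 = 17.696 tonne/day of copper sulfate reaches n8, so n8 = 17.696/0.073 = 242.41 tonne/day and vapour = 73.589 tonne/day.
The evaporator receives (1−α)·316 of feed at 0.944 water and removes 0.365 of that water:
0.365×0.944×(1−α)×316 = 73.589
(1−α) = 73.589/108.88 = 0.6759;  α = 0.3241.

0.324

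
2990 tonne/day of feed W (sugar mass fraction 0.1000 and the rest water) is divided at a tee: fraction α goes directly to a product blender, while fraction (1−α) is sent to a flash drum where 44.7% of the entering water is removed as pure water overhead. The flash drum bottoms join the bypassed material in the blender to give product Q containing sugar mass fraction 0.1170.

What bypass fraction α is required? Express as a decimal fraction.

0.639

All 2990×0.100 = 299 tonne/day of sugar reaches Q, so Q = 299/0.117 = 2555.6 tonne/day and vapour = 434.44 tonne/day.
The evaporator receives (1−α)·2990 of feed at 0.900 water and removes 0.447 of that water:
0.447×0.900×(1−α)×2990 = 434.44
(1−α) = 434.44/1202.9 = 0.3612;  α = 0.6388.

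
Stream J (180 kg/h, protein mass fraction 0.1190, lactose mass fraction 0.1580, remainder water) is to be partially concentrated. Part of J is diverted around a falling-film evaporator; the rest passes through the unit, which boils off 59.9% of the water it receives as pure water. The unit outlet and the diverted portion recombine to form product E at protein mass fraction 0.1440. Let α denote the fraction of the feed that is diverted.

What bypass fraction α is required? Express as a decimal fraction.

All 180×0.119 = 21.42 kg/h of protein reaches E, so E = 21.42/0.144 = 148.75 kg/h and vapour = 31.25 kg/h.
The evaporator receives (1−α)·180 of feed at 0.723 water and removes 0.599 of that water:
0.599×0.723×(1−α)×180 = 31.25
(1−α) = 31.25/77.954 = 0.4009;  α = 0.5991.

0.599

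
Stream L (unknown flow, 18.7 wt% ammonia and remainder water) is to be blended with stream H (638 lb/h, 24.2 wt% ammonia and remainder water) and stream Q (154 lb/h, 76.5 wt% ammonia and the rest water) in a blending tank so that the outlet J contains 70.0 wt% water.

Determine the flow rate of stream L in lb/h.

306.2 lb/h

Let L be the unknown flow. Total out = 792 + L.
water balance: 519.79 + 0.813·L = 0.700·(792 + L)
(0.813 − 0.700)·L = 0.700×792 − 519.79 = 34.606
L = 34.606 / 0.113 = 306.25 lb/h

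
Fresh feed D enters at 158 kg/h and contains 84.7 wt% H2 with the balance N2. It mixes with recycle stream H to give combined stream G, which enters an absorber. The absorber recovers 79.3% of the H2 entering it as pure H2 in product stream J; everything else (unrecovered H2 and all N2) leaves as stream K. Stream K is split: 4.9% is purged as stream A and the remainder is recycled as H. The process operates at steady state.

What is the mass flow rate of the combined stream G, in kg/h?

N2 enters only via D and leaves only via the purge: 158×0.153 = 0.049×(N2 in K), and the absorber passes all N2, so N2 in G = N2 in K = 493.35 kg/h.
H2 in G: m_A = 158×0.847 + (1−0.049)·(1−0.793)·m_A, so m_A = 133.83/0.8031 = 166.63 kg/h.
G = 166.63 + 493.35 = 659.97 kg/h.

660 kg/h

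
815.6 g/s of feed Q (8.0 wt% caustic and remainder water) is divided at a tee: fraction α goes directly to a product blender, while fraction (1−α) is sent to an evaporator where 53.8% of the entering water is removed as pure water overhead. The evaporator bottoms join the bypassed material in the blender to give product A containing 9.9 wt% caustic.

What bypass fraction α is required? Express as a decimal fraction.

All 815.6×0.080 = 65.248 g/s of caustic reaches A, so A = 65.248/0.099 = 659.07 g/s and vapour = 156.53 g/s.
The evaporator receives (1−α)·815.6 of feed at 0.920 water and removes 0.538 of that water:
0.538×0.920×(1−α)×815.6 = 156.53
(1−α) = 156.53/403.69 = 0.3877;  α = 0.6123.

0.612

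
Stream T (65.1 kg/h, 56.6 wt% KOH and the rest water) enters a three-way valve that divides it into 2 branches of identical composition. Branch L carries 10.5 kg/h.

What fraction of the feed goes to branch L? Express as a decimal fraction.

0.161

Fraction to L = 10.5/65.1 = 0.1613.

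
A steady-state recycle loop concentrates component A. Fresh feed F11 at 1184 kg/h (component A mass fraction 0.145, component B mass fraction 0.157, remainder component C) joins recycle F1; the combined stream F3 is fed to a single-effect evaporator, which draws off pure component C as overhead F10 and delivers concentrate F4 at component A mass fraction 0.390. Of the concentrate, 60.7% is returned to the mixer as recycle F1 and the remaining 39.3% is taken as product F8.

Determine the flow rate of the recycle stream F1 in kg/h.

679.9 kg/h

Overall component A balance (none leaves overhead): component A in fresh feed = component A in product, i.e. 1184×0.145 = (1−0.607)·F4·0.390.
F4 = 171.68/(0.390×0.393) = 1120.1 kg/h.
Recycle F1 = 0.607×1120.1 = 679.91 kg/h.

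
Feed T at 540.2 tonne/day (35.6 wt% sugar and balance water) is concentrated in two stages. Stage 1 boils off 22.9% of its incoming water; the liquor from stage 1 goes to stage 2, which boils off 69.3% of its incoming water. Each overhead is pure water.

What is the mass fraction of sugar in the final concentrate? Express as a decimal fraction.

0.7002

water in feed = 540.2×0.644 = 347.89 tonne/day.
After stage 1: water left = (1−0.229)×347.89 = 268.22; stream total = 460.53 tonne/day.
After stage 2: water left = (1−0.693)×268.22 = 82.344; final concentrate = 274.66 tonne/day.
sugar fraction = 192.31/274.66 = 0.7002.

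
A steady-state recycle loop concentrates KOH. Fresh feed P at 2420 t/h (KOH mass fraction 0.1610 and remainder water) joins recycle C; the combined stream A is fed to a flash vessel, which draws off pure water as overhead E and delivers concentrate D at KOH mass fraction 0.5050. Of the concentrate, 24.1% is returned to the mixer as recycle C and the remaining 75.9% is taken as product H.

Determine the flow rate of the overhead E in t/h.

Overall KOH balance (none leaves overhead): KOH in fresh feed = KOH in product, i.e. 2420×0.161 = (1−0.241)·D·0.505.
D = 389.62/(0.505×0.759) = 1016.5 t/h.
Recycle C = 0.241×1016.5 = 244.98 t/h.
Combined feed A = 2420 + 244.98 = 2665 t/h.
Overhead E = A − D = 2665 − 1016.5 = 1648.5 t/h.

1648 t/h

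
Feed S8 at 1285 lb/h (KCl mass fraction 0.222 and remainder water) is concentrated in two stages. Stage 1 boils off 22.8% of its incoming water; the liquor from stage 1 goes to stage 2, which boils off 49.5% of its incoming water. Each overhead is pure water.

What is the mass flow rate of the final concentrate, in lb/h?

water in feed = 1285×0.778 = 999.73 lb/h.
After stage 1: water left = (1−0.228)×999.73 = 771.79; stream total = 1057.1 lb/h.
After stage 2: water left = (1−0.495)×771.79 = 389.75; final concentrate = 675.02 lb/h.

675 lb/h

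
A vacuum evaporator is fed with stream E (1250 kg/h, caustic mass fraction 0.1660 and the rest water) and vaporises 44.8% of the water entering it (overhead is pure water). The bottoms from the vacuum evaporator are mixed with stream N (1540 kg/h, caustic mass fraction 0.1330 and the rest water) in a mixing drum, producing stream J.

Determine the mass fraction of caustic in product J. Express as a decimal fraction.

0.1775

Vapour removed = 0.448×0.834×1250 = 467.04 kg/h; concentrate = 782.96 kg/h.
caustic reaching the mixer = 207.5 (from concentrate) + 1540×0.133 = 412.32 kg/h.
Product flow = 782.96 + 1540 = 2323 kg/h; caustic fraction = 0.1775.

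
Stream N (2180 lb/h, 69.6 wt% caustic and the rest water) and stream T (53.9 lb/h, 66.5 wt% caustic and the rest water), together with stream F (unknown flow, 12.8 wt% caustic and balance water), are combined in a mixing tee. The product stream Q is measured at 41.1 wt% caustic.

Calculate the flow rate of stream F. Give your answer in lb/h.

Let F be the unknown flow. Total out = 2233.9 + F.
caustic balance: 1553.1 + 0.128·F = 0.411·(2233.9 + F)
(0.128 − 0.411)·F = 0.411×2233.9 − 1553.1 = -634.99
F = -634.99 / -0.283 = 2243.8 lb/h

2244 lb/h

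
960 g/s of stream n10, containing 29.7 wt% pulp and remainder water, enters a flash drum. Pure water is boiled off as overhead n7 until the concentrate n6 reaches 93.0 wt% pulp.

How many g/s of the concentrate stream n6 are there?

306.6 g/s

pulp is conserved: 960×0.297 = 285.12 g/s all reports to the concentrate.
Concentrate = 285.12/(target fraction) = 306.58 g/s.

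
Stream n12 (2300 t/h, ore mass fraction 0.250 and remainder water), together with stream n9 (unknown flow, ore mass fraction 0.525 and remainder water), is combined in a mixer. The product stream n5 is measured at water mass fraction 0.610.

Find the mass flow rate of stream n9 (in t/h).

2385 t/h

Let n9 be the unknown flow. Total out = 2300 + n9.
water balance: 1725 + 0.475·n9 = 0.610·(2300 + n9)
(0.475 − 0.610)·n9 = 0.610×2300 − 1725 = -322
n9 = -322 / -0.135 = 2385.2 t/h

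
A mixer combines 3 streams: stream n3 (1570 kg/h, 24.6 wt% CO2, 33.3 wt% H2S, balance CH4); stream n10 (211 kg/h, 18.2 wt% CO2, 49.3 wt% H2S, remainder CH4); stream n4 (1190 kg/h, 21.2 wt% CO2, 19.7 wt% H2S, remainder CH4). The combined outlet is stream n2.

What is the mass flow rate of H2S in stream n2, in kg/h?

H2S out = H2S in = 1570×0.333 + 211×0.493 + 1190×0.197 = 861.26 kg/h.

861.3 kg/h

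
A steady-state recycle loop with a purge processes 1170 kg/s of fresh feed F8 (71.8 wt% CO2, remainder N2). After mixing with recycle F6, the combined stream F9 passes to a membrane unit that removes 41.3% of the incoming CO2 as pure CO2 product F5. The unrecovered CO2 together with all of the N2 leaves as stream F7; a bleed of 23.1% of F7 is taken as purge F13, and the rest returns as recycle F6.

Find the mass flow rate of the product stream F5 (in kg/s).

CO2 in F9: m_A = 1170×0.718 + (1−0.231)·(1−0.413)·m_A, so m_A = 840.06/0.5486 = 1531.3 kg/s.
Product F5 = 0.413×1531.3 = 632.42 kg/s.

632.4 kg/s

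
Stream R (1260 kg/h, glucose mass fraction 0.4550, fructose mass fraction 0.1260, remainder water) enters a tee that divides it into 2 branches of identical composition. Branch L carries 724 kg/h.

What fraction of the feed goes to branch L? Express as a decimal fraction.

Fraction to L = 724/1260 = 0.5746.

0.575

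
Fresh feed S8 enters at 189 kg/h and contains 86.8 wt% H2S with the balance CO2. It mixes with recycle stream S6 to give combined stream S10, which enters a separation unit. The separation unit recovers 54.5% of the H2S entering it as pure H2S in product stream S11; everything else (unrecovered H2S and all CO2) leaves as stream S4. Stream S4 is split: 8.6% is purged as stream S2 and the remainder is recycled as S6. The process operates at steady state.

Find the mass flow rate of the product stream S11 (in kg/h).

H2S in S10: m_A = 189×0.868 + (1−0.086)·(1−0.545)·m_A, so m_A = 164.05/0.5841 = 280.85 kg/h.
Product S11 = 0.545×280.85 = 153.06 kg/h.

153.1 kg/h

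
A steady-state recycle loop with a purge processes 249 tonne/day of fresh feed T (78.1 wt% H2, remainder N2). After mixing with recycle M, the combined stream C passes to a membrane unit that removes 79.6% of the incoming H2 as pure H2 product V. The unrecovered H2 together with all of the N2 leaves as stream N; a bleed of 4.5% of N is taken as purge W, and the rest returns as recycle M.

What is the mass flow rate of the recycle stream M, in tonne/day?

N2 enters only via T and leaves only via the purge: 249×0.219 = 0.045×(N2 in N), and the membrane unit passes all N2, so N2 in C = N2 in N = 1211.8 tonne/day.
H2 in C: m_A = 249×0.781 + (1−0.045)·(1−0.796)·m_A, so m_A = 194.47/0.8052 = 241.52 tonne/day.
N = (1−0.796)×241.52 + 1211.8 = 1261.1 tonne/day.
Recycle M = (1−0.045)×1261.1 = 1204.3 tonne/day.

1204 tonne/day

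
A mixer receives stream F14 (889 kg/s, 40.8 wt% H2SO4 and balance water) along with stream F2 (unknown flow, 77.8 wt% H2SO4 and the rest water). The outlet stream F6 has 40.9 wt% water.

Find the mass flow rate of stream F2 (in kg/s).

Let F2 be the unknown flow. Total out = 889 + F2.
water balance: 526.29 + 0.222·F2 = 0.409·(889 + F2)
(0.222 − 0.409)·F2 = 0.409×889 − 526.29 = -162.69
F2 = -162.69 / -0.187 = 869.98 kg/s

870 kg/s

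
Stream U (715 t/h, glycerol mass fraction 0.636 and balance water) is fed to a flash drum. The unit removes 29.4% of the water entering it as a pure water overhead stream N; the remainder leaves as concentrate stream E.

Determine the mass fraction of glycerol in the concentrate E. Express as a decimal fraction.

0.712

glycerol is not removed: 715×0.636 = 454.74 t/h of glycerol enters E.
water entering = 715×0.364 = 260.26 t/h; overhead removed = 0.294×260.26 = 76.516 t/h.
Concentrate = 715 − 76.516 = 638.48 t/h.
Mass fraction = 454.74/638.48 = 0.712.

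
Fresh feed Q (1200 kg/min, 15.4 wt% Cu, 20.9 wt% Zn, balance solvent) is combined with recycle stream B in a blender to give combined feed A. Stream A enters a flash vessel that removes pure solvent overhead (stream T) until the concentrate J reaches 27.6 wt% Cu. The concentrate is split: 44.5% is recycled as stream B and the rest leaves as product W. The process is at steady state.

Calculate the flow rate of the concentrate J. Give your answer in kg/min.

1206 kg/min

Overall Cu balance (none leaves overhead): Cu in fresh feed = Cu in product, i.e. 1200×0.154 = (1−0.445)·J·0.276.
J = 184.8/(0.276×0.555) = 1206.4 kg/min.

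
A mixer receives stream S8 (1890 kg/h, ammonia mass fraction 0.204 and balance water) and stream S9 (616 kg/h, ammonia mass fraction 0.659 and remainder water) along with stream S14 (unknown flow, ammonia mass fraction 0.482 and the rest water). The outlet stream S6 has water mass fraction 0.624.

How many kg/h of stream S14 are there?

1422 kg/h

Let S14 be the unknown flow. Total out = 2506 + S14.
water balance: 1714.5 + 0.518·S14 = 0.624·(2506 + S14)
(0.518 − 0.624)·S14 = 0.624×2506 − 1714.5 = -150.75
S14 = -150.75 / -0.106 = 1422.2 kg/h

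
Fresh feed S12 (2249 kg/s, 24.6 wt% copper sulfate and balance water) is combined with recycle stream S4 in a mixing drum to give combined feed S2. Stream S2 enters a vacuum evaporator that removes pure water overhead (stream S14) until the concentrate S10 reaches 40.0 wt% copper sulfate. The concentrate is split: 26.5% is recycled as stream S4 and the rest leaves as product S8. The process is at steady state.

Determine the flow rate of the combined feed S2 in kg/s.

Overall copper sulfate balance (none leaves overhead): copper sulfate in fresh feed = copper sulfate in product, i.e. 2249×0.246 = (1−0.265)·S10·0.400.
S10 = 553.25/(0.400×0.735) = 1881.8 kg/s.
Recycle S4 = 0.265×1881.8 = 498.68 kg/s.
Combined feed S2 = 2249 + 498.68 = 2747.7 kg/s.

2748 kg/s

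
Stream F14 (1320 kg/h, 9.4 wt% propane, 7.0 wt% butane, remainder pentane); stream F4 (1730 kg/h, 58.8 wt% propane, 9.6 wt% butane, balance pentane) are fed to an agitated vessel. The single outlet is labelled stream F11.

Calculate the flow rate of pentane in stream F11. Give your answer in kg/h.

1650 kg/h

pentane out = pentane in = 1320×0.836 + 1730×0.316 = 1650.2 kg/h.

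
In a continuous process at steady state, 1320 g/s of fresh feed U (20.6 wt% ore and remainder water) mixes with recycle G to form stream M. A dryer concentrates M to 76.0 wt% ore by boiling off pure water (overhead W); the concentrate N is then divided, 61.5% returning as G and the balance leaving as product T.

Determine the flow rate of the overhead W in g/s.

962.2 g/s

Overall ore balance (none leaves overhead): ore in fresh feed = ore in product, i.e. 1320×0.206 = (1−0.615)·N·0.760.
N = 271.92/(0.760×0.385) = 929.32 g/s.
Recycle G = 0.615×929.32 = 571.53 g/s.
Combined feed M = 1320 + 571.53 = 1891.5 g/s.
Overhead W = M − N = 1891.5 − 929.32 = 962.21 g/s.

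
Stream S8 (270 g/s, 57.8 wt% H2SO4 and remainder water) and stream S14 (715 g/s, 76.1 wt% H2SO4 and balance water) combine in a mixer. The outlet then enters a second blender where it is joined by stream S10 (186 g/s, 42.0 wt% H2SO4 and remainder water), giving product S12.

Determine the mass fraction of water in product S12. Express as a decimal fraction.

0.335

Overall, product flow = 1171 g/s.
water in = 270×0.422 + 715×0.239 + 186×0.580 = 392.7 g/s.
water fraction in S12 = 0.335.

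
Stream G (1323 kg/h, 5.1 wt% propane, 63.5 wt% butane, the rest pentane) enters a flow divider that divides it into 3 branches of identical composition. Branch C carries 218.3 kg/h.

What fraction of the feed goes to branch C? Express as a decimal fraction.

0.165

Fraction to C = 218.3/1323 = 0.1650.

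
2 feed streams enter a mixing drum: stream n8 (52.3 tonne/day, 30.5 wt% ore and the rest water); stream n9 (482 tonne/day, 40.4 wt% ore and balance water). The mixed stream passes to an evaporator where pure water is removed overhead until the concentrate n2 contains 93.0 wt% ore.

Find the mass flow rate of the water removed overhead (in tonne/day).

ore entering = 52.3×0.305 + 482×0.404 = 210.68 tonne/day.
All ore reports to n2, so n2 = 210.68/0.930 = 226.54 tonne/day.
Total feed = 534.3 tonne/day; overhead = 534.3 − 226.54 = 307.76 tonne/day.

307.8 tonne/day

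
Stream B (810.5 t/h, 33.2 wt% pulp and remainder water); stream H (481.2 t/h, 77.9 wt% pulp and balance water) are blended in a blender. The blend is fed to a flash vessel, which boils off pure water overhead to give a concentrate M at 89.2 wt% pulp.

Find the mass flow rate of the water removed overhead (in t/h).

569.8 t/h

pulp entering = 810.5×0.332 + 481.2×0.779 = 643.94 t/h.
All pulp reports to M, so M = 643.94/0.892 = 721.91 t/h.
Total feed = 1291.7 t/h; overhead = 1291.7 − 721.91 = 569.79 t/h.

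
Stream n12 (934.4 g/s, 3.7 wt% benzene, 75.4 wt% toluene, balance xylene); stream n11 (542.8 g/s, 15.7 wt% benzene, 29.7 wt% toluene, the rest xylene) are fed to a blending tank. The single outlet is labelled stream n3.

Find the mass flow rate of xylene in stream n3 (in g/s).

xylene out = xylene in = 934.4×0.209 + 542.8×0.546 = 491.66 g/s.

491.7 g/s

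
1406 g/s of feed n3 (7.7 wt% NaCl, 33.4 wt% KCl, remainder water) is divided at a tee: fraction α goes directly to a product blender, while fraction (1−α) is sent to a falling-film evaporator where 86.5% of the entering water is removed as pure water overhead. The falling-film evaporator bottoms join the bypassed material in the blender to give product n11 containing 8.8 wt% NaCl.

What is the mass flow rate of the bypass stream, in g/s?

1061 g/s

All 1406×0.077 = 108.26 g/s of NaCl reaches n11, so n11 = 108.26/0.088 = 1230.2 g/s and vapour = 175.75 g/s.
The evaporator receives (1−α)·1406 of feed at 0.589 water and removes 0.865 of that water:
0.865×0.589×(1−α)×1406 = 175.75
(1−α) = 175.75/716.34 = 0.2453;  α = 0.7547.
Bypass flow = 0.7547×1406 = 1061 g/s.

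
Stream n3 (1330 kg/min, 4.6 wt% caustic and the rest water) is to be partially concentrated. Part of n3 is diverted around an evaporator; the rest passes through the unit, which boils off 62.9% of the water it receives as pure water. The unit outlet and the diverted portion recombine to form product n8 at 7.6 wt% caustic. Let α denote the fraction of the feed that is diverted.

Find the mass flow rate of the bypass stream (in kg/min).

455.1 kg/min

All 1330×0.046 = 61.18 kg/min of caustic reaches n8, so n8 = 61.18/0.076 = 805 kg/min and vapour = 525 kg/min.
The evaporator receives (1−α)·1330 of feed at 0.954 water and removes 0.629 of that water:
0.629×0.954×(1−α)×1330 = 525
(1−α) = 525/798.09 = 0.6578;  α = 0.3422.
Bypass flow = 0.3422×1330 = 455.1 kg/min.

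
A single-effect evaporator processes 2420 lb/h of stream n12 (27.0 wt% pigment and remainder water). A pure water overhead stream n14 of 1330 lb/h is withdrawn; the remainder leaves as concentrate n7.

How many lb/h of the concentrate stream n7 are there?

1090 lb/h

Concentrate = 2420 − 1330 = 1090 lb/h.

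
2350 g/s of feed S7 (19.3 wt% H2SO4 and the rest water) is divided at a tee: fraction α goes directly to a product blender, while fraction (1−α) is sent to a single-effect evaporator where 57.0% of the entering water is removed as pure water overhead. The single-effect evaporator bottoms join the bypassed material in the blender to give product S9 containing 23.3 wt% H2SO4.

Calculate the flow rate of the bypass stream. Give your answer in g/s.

1473 g/s

All 2350×0.193 = 453.55 g/s of H2SO4 reaches S9, so S9 = 453.55/0.233 = 1946.6 g/s and vapour = 403.43 g/s.
The evaporator receives (1−α)·2350 of feed at 0.807 water and removes 0.570 of that water:
0.570×0.807×(1−α)×2350 = 403.43
(1−α) = 403.43/1081 = 0.3732;  α = 0.6268.
Bypass flow = 0.6268×2350 = 1473 g/s.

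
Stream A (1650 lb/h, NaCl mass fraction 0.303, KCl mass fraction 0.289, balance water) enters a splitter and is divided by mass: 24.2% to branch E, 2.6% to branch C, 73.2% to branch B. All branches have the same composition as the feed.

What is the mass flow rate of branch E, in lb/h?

Branch E flow = 0.242×1650 = 399.3 lb/h.

399.3 lb/h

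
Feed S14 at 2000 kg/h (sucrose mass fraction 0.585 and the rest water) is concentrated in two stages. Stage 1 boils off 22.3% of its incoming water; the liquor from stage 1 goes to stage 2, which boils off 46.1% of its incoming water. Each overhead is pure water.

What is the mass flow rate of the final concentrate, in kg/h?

1518 kg/h

water in feed = 2000×0.415 = 830 kg/h.
After stage 1: water left = (1−0.223)×830 = 644.91; stream total = 1814.9 kg/h.
After stage 2: water left = (1−0.461)×644.91 = 347.61; final concentrate = 1517.6 kg/h.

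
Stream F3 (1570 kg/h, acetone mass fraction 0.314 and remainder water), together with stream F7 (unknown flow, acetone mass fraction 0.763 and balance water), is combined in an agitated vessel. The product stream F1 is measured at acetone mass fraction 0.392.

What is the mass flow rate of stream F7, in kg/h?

330.1 kg/h

Let F7 be the unknown flow. Total out = 1570 + F7.
acetone balance: 492.98 + 0.763·F7 = 0.392·(1570 + F7)
(0.763 − 0.392)·F7 = 0.392×1570 − 492.98 = 122.46
F7 = 122.46 / 0.371 = 330.08 kg/h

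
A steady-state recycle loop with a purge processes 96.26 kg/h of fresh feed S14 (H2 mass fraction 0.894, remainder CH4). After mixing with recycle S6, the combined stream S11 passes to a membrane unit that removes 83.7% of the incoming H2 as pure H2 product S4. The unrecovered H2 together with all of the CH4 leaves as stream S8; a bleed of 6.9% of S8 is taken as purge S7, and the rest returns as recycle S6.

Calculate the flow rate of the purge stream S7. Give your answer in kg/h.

11.34 kg/h

CH4 enters only via S14 and leaves only via the purge: 96.26×0.106 = 0.069×(CH4 in S8), and the membrane unit passes all CH4, so CH4 in S11 = CH4 in S8 = 147.88 kg/h.
H2 in S11: m_A = 96.26×0.894 + (1−0.069)·(1−0.837)·m_A, so m_A = 86.056/0.8482 = 101.45 kg/h.
S8 = (1−0.837)×101.45 + 147.88 = 164.41 kg/h.
Purge S7 = 0.069×164.41 = 11.345 kg/h.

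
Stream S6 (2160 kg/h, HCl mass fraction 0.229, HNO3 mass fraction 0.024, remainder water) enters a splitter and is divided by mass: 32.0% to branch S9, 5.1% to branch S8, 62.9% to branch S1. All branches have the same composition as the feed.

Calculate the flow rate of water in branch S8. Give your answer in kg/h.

Branch S8 total = 0.051×2160 = 110.16 kg/h.
water in S8 = 0.747×110.16 = 82.29 kg/h.

82.29 kg/h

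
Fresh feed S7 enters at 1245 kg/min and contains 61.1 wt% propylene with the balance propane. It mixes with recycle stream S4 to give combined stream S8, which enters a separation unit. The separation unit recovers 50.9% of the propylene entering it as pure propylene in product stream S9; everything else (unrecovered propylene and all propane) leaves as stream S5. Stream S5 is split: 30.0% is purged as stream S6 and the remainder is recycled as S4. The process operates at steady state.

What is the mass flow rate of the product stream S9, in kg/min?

590 kg/min

propylene in S8: m_A = 1245×0.611 + (1−0.300)·(1−0.509)·m_A, so m_A = 760.69/0.6563 = 1159.1 kg/min.
Product S9 = 0.509×1159.1 = 589.96 kg/min.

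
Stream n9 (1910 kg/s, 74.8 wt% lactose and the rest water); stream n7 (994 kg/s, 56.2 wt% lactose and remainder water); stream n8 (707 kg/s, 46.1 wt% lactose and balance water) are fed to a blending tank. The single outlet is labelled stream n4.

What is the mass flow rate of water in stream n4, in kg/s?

water out = water in = 1910×0.252 + 994×0.438 + 707×0.539 = 1297.8 kg/s.

1298 kg/s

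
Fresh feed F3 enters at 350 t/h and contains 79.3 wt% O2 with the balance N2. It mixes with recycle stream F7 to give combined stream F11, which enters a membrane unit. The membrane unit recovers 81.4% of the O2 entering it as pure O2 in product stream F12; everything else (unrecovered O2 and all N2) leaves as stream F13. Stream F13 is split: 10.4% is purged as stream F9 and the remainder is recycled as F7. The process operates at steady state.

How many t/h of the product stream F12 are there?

O2 in F11: m_A = 350×0.793 + (1−0.104)·(1−0.814)·m_A, so m_A = 277.55/0.8333 = 333.06 t/h.
Product F12 = 0.814×333.06 = 271.11 t/h.

271.1 t/h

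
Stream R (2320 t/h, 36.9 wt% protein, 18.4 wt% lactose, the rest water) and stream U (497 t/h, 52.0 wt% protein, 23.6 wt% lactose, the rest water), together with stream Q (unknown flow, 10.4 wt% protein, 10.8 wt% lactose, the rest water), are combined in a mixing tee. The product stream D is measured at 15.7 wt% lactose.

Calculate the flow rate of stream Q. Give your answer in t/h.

Let Q be the unknown flow. Total out = 2817 + Q.
lactose balance: 544.17 + 0.108·Q = 0.157·(2817 + Q)
(0.108 − 0.157)·Q = 0.157×2817 − 544.17 = -101.9
Q = -101.9 / -0.049 = 2079.7 t/h

2080 t/h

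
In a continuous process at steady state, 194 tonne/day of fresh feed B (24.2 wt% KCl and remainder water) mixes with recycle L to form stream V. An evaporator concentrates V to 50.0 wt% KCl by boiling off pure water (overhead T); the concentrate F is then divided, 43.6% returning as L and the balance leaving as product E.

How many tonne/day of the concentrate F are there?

166.5 tonne/day

Overall KCl balance (none leaves overhead): KCl in fresh feed = KCl in product, i.e. 194×0.242 = (1−0.436)·F·0.500.
F = 46.948/(0.500×0.564) = 166.48 tonne/day.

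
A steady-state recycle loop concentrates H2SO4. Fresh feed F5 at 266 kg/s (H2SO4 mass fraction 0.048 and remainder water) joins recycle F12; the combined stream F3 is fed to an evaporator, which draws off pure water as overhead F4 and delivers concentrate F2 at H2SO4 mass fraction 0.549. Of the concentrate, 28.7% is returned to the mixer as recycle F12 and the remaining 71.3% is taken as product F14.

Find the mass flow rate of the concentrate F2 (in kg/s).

32.62 kg/s

Overall H2SO4 balance (none leaves overhead): H2SO4 in fresh feed = H2SO4 in product, i.e. 266×0.048 = (1−0.287)·F2·0.549.
F2 = 12.768/(0.549×0.713) = 32.618 kg/s.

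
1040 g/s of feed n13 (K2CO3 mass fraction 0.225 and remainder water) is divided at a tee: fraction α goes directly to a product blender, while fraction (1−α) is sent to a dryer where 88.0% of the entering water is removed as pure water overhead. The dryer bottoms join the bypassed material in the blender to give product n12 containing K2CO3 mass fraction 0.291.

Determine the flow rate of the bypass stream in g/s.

All 1040×0.225 = 234 g/s of K2CO3 reaches n12, so n12 = 234/0.291 = 804.12 g/s and vapour = 235.88 g/s.
The evaporator receives (1−α)·1040 of feed at 0.775 water and removes 0.880 of that water:
0.880×0.775×(1−α)×1040 = 235.88
(1−α) = 235.88/709.28 = 0.3326;  α = 0.6674.
Bypass flow = 0.6674×1040 = 694.14 g/s.

694.1 g/s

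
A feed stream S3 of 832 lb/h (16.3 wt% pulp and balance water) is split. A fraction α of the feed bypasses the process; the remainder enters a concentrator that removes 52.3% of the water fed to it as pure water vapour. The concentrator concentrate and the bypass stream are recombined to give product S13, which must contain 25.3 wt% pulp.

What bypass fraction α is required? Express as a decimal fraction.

All 832×0.163 = 135.62 lb/h of pulp reaches S13, so S13 = 135.62/0.253 = 536.03 lb/h and vapour = 295.97 lb/h.
The evaporator receives (1−α)·832 of feed at 0.837 water and removes 0.523 of that water:
0.523×0.837×(1−α)×832 = 295.97
(1−α) = 295.97/364.21 = 0.8126;  α = 0.1874.

0.187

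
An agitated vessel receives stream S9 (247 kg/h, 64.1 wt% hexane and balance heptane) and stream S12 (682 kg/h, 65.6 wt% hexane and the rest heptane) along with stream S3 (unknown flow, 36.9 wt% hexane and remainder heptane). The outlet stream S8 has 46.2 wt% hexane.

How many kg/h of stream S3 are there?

Let S3 be the unknown flow. Total out = 929 + S3.
hexane balance: 605.72 + 0.369·S3 = 0.462·(929 + S3)
(0.369 − 0.462)·S3 = 0.462×929 − 605.72 = -176.52
S3 = -176.52 / -0.093 = 1898.1 kg/h

1898 kg/h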